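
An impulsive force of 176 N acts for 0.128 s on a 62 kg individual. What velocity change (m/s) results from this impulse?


J = F * dt = 176 * 0.128 = 22.5280 N*s
delta_v = J / m
delta_v = 22.5280 / 62
delta_v = 0.3634


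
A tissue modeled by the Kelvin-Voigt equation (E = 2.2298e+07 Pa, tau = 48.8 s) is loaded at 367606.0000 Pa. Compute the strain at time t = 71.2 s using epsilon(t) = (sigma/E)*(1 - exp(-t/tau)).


epsilon(t) = (sigma/E) * (1 - exp(-t/tau))
sigma/E = 367606.0000 / 2.2298e+07 = 0.0165
exp(-t/tau) = exp(-71.2 / 48.8) = 0.2325
epsilon = 0.0165 * (1 - 0.2325)
epsilon = 0.0127


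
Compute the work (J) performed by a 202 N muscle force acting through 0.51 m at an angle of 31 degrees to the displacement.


W = F * d * cos(theta)
theta = 31 deg = 0.5411 rad
cos(theta) = 0.8572
W = 202 * 0.51 * 0.8572
W = 88.3054


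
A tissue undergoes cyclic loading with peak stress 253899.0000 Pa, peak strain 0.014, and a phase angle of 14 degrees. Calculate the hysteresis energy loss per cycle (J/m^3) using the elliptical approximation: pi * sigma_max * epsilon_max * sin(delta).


E_loss = pi * sigma_max * epsilon_max * sin(delta)
delta = 14 deg = 0.2443 rad
sin(delta) = 0.2419
E_loss = pi * 253899.0000 * 0.014 * 0.2419
E_loss = 2701.5566


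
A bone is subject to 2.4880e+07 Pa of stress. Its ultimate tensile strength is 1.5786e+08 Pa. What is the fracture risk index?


FRI = applied / ultimate
FRI = 2.4880e+07 / 1.5786e+08
FRI = 0.1576


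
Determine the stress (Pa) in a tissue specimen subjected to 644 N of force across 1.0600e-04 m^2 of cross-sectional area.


stress = F / A
stress = 644 / 1.0600e-04
stress = 6.0755e+06


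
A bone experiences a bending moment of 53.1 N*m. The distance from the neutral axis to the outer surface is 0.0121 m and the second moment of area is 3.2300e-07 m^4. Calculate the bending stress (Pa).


sigma = M * c / I
sigma = 53.1 * 0.0121 / 3.2300e-07
M * c = 0.6425
sigma = 1.9892e+06


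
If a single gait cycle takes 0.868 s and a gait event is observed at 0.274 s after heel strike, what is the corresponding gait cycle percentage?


pct = (event_time / cycle_time) * 100
pct = (0.274 / 0.868) * 100
ratio = 0.3157
pct = 31.5668


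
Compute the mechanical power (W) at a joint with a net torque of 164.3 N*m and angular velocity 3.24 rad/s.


P = M * omega
P = 164.3 * 3.24
P = 532.3320


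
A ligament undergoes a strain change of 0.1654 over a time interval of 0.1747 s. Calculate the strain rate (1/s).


strain_rate = delta_strain / delta_t
strain_rate = 0.1654 / 0.1747
strain_rate = 0.9468


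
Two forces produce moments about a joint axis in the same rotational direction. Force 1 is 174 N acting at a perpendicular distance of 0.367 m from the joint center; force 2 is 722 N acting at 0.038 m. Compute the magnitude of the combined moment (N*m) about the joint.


M = F1 * d1 + F2 * d2
M = 174 * 0.367 + 722 * 0.038
M = 63.8580 + 27.4360
M = 91.2940


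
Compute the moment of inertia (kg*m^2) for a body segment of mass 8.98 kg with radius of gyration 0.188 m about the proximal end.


I = m * k^2
I = 8.98 * 0.188^2
k^2 = 0.0353
I = 0.3174


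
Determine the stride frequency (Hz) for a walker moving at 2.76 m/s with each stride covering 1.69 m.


f = v / stride_length
f = 2.76 / 1.69
f = 1.6331


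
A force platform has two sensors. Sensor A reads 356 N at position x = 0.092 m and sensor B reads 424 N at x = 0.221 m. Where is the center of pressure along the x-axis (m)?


COP_x = (F1*x1 + F2*x2) / (F1 + F2)
COP_x = (356*0.092 + 424*0.221) / (356 + 424)
Numerator = 126.4560
Denominator = 780
COP_x = 0.1621


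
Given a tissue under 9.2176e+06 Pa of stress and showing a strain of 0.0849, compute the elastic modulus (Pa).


E = stress / strain
E = 9.2176e+06 / 0.0849
E = 1.0857e+08


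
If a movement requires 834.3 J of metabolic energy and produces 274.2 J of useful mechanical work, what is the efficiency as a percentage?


eta = (W_mech / E_meta) * 100
eta = (274.2 / 834.3) * 100
ratio = 0.3287
eta = 32.8659


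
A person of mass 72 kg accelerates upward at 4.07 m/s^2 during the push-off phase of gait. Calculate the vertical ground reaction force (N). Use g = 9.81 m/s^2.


GRF = m * (g + a)
GRF = 72 * (9.81 + 4.07)
GRF = 72 * 13.8800
GRF = 999.3600


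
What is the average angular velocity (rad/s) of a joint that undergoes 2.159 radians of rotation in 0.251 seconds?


omega = delta_theta / delta_t
omega = 2.159 / 0.251
omega = 8.6016


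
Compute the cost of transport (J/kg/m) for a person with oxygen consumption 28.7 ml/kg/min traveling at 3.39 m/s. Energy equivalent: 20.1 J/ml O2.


Power per kg = VO2 * 20.1 / 60
Power per kg = 28.7 * 20.1 / 60 = 9.6145 W/kg
Cost = power_per_kg / speed
Cost = 9.6145 / 3.39
Cost = 2.8361


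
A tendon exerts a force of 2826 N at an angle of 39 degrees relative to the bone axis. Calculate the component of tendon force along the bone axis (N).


F_eff = F_tendon * cos(theta)
theta = 39 deg = 0.6807 rad
cos(theta) = 0.7771
F_eff = 2826 * 0.7771
F_eff = 2196.2145


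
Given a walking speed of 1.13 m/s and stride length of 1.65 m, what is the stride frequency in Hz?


f = v / stride_length
f = 1.13 / 1.65
f = 0.6848


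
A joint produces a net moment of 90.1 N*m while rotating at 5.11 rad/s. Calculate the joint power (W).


P = M * omega
P = 90.1 * 5.11
P = 460.4110


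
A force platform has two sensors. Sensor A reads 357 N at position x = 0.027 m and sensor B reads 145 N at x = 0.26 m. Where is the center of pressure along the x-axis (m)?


COP_x = (F1*x1 + F2*x2) / (F1 + F2)
COP_x = (357*0.027 + 145*0.26) / (357 + 145)
Numerator = 47.3390
Denominator = 502
COP_x = 0.0943


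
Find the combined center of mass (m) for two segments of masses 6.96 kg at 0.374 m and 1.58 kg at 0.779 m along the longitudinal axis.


COM = (m1*x1 + m2*x2) / (m1 + m2)
COM = (6.96*0.374 + 1.58*0.779) / (6.96 + 1.58)
Numerator = 3.8339
Denominator = 8.5400
COM = 0.4489


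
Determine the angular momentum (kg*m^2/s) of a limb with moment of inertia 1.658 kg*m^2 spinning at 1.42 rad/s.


L = I * omega
L = 1.658 * 1.42
L = 2.3544


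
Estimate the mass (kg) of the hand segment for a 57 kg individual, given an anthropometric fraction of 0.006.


m_segment = body_mass * fraction
m_segment = 57 * 0.006
m_segment = 0.3420


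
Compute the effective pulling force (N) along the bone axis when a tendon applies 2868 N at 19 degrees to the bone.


F_eff = F_tendon * cos(theta)
theta = 19 deg = 0.3316 rad
cos(theta) = 0.9455
F_eff = 2868 * 0.9455
F_eff = 2711.7473


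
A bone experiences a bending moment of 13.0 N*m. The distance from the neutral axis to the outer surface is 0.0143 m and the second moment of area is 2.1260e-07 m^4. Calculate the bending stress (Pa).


sigma = M * c / I
sigma = 13.0 * 0.0143 / 2.1260e-07
M * c = 0.1859
sigma = 874412.0414


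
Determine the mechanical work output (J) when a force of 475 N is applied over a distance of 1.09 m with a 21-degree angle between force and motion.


W = F * d * cos(theta)
theta = 21 deg = 0.3665 rad
cos(theta) = 0.9336
W = 475 * 1.09 * 0.9336
W = 483.3613


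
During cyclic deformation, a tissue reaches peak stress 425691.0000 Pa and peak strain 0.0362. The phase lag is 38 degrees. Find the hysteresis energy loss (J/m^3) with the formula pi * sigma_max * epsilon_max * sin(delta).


E_loss = pi * sigma_max * epsilon_max * sin(delta)
delta = 38 deg = 0.6632 rad
sin(delta) = 0.6157
E_loss = pi * 425691.0000 * 0.0362 * 0.6157
E_loss = 29805.3956


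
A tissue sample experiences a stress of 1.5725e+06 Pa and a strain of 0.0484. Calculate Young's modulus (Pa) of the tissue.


E = stress / strain
E = 1.5725e+06 / 0.0484
E = 3.2490e+07


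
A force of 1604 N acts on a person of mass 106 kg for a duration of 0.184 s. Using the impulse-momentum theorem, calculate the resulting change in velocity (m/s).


J = F * dt = 1604 * 0.184 = 295.1360 N*s
delta_v = J / m
delta_v = 295.1360 / 106
delta_v = 2.7843


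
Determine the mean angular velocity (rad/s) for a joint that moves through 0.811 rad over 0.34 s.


omega = delta_theta / delta_t
omega = 0.811 / 0.34
omega = 2.3853


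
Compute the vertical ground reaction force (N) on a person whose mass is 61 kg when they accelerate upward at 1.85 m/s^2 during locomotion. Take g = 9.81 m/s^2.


GRF = m * (g + a)
GRF = 61 * (9.81 + 1.85)
GRF = 61 * 11.6600
GRF = 711.2600


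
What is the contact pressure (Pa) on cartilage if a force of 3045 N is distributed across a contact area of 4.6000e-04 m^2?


P = F / A
P = 3045 / 4.6000e-04
P = 6.6196e+06


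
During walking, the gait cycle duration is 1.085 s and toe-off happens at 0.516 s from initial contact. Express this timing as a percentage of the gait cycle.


pct = (event_time / cycle_time) * 100
pct = (0.516 / 1.085) * 100
ratio = 0.4756
pct = 47.5576


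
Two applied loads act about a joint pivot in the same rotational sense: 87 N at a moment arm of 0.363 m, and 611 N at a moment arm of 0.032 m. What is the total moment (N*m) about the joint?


M = F1 * d1 + F2 * d2
M = 87 * 0.363 + 611 * 0.032
M = 31.5810 + 19.5520
M = 51.1330


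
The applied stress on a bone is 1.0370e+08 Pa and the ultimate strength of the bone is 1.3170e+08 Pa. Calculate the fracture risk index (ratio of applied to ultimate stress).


FRI = applied / ultimate
FRI = 1.0370e+08 / 1.3170e+08
FRI = 0.7874


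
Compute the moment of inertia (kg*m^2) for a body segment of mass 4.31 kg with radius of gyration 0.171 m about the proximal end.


I = m * k^2
I = 4.31 * 0.171^2
k^2 = 0.0292
I = 0.1260


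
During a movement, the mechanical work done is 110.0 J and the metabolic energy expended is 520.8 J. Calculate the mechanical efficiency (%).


eta = (W_mech / E_meta) * 100
eta = (110.0 / 520.8) * 100
ratio = 0.2112
eta = 21.1214


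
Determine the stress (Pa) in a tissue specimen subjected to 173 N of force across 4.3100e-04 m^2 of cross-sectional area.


stress = F / A
stress = 173 / 4.3100e-04
stress = 401392.1114


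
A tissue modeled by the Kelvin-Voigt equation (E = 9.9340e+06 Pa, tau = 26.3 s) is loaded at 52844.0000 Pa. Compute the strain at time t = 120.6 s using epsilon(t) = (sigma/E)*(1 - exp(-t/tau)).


epsilon(t) = (sigma/E) * (1 - exp(-t/tau))
sigma/E = 52844.0000 / 9.9340e+06 = 0.0053
exp(-t/tau) = exp(-120.6 / 26.3) = 0.0102
epsilon = 0.0053 * (1 - 0.0102)
epsilon = 0.0053


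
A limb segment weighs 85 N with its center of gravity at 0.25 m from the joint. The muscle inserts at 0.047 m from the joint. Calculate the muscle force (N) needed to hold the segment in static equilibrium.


F_muscle = W * d_load / d_muscle
F_muscle = 85 * 0.25 / 0.047
Numerator = 21.2500
F_muscle = 452.1277


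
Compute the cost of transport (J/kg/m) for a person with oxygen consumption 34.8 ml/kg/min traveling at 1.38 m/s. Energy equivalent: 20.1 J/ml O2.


Power per kg = VO2 * 20.1 / 60
Power per kg = 34.8 * 20.1 / 60 = 11.6580 W/kg
Cost = power_per_kg / speed
Cost = 11.6580 / 1.38
Cost = 8.4478


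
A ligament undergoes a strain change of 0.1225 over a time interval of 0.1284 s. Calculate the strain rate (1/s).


strain_rate = delta_strain / delta_t
strain_rate = 0.1225 / 0.1284
strain_rate = 0.9540


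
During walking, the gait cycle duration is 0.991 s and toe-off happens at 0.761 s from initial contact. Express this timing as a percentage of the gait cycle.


pct = (event_time / cycle_time) * 100
pct = (0.761 / 0.991) * 100
ratio = 0.7679
pct = 76.7911


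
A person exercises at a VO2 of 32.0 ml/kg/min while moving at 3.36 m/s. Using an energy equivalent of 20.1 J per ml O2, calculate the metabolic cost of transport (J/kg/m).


Power per kg = VO2 * 20.1 / 60
Power per kg = 32.0 * 20.1 / 60 = 10.7200 W/kg
Cost = power_per_kg / speed
Cost = 10.7200 / 3.36
Cost = 3.1905


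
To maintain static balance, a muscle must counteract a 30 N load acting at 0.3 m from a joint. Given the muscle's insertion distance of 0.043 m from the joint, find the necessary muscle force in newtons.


F_muscle = W * d_load / d_muscle
F_muscle = 30 * 0.3 / 0.043
Numerator = 9.0000
F_muscle = 209.3023


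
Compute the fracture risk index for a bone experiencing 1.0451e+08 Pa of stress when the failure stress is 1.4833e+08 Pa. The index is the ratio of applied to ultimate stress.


FRI = applied / ultimate
FRI = 1.0451e+08 / 1.4833e+08
FRI = 0.7046


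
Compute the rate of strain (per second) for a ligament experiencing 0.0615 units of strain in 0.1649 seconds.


strain_rate = delta_strain / delta_t
strain_rate = 0.0615 / 0.1649
strain_rate = 0.3730


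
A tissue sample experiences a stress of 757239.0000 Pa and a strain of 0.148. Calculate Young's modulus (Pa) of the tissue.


E = stress / strain
E = 757239.0000 / 0.148
E = 5.1165e+06


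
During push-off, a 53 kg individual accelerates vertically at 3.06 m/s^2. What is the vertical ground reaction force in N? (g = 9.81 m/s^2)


GRF = m * (g + a)
GRF = 53 * (9.81 + 3.06)
GRF = 53 * 12.8700
GRF = 682.1100


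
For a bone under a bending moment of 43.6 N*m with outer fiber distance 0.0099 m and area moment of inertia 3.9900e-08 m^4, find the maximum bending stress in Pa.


sigma = M * c / I
sigma = 43.6 * 0.0099 / 3.9900e-08
M * c = 0.4316
sigma = 1.0818e+07


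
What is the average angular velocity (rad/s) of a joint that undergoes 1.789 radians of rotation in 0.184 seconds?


omega = delta_theta / delta_t
omega = 1.789 / 0.184
omega = 9.7228


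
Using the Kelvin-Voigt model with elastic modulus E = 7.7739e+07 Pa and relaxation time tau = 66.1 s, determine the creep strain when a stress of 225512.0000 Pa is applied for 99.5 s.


epsilon(t) = (sigma/E) * (1 - exp(-t/tau))
sigma/E = 225512.0000 / 7.7739e+07 = 0.0029
exp(-t/tau) = exp(-99.5 / 66.1) = 0.2220
epsilon = 0.0029 * (1 - 0.2220)
epsilon = 0.0023


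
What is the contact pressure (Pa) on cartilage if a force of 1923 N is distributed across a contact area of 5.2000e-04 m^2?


P = F / A
P = 1923 / 5.2000e-04
P = 3.6981e+06


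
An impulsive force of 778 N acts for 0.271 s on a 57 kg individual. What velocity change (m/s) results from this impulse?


J = F * dt = 778 * 0.271 = 210.8380 N*s
delta_v = J / m
delta_v = 210.8380 / 57
delta_v = 3.6989


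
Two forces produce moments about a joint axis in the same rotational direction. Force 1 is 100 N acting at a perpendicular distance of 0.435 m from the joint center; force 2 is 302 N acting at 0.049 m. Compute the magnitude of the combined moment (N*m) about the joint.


M = F1 * d1 + F2 * d2
M = 100 * 0.435 + 302 * 0.049
M = 43.5000 + 14.7980
M = 58.2980


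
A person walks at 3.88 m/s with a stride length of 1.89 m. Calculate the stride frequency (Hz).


f = v / stride_length
f = 3.88 / 1.89
f = 2.0529


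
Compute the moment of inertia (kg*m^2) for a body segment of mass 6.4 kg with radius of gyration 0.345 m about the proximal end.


I = m * k^2
I = 6.4 * 0.345^2
k^2 = 0.1190
I = 0.7618


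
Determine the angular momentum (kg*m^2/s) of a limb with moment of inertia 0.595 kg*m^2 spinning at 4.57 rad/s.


L = I * omega
L = 0.595 * 4.57
L = 2.7191


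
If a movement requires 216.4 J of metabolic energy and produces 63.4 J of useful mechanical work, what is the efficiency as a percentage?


eta = (W_mech / E_meta) * 100
eta = (63.4 / 216.4) * 100
ratio = 0.2930
eta = 29.2976


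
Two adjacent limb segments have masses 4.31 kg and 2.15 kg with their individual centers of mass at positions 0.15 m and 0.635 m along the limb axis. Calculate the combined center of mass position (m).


COM = (m1*x1 + m2*x2) / (m1 + m2)
COM = (4.31*0.15 + 2.15*0.635) / (4.31 + 2.15)
Numerator = 2.0117
Denominator = 6.4600
COM = 0.3114


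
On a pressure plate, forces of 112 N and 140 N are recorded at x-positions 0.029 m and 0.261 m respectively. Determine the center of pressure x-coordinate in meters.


COP_x = (F1*x1 + F2*x2) / (F1 + F2)
COP_x = (112*0.029 + 140*0.261) / (112 + 140)
Numerator = 39.7880
Denominator = 252
COP_x = 0.1579


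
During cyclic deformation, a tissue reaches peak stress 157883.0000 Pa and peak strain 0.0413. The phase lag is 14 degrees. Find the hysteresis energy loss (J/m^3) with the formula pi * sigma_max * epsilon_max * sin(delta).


E_loss = pi * sigma_max * epsilon_max * sin(delta)
delta = 14 deg = 0.2443 rad
sin(delta) = 0.2419
E_loss = pi * 157883.0000 * 0.0413 * 0.2419
E_loss = 4955.7623


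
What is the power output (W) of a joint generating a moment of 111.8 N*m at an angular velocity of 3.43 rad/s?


P = M * omega
P = 111.8 * 3.43
P = 383.4740


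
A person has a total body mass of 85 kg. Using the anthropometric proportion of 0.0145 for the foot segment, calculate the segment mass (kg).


m_segment = body_mass * fraction
m_segment = 85 * 0.0145
m_segment = 1.2325


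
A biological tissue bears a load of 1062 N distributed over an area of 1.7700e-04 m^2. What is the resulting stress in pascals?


stress = F / A
stress = 1062 / 1.7700e-04
stress = 6.0000e+06


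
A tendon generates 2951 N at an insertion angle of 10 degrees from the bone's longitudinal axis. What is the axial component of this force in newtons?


F_eff = F_tendon * cos(theta)
theta = 10 deg = 0.1745 rad
cos(theta) = 0.9848
F_eff = 2951 * 0.9848
F_eff = 2906.1677


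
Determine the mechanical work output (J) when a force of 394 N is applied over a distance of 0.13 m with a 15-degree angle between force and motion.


W = F * d * cos(theta)
theta = 15 deg = 0.2618 rad
cos(theta) = 0.9659
W = 394 * 0.13 * 0.9659
W = 49.4747


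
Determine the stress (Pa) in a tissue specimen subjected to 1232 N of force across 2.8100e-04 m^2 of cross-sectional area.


stress = F / A
stress = 1232 / 2.8100e-04
stress = 4.3843e+06


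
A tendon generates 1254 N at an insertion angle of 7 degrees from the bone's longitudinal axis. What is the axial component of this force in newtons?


F_eff = F_tendon * cos(theta)
theta = 7 deg = 0.1222 rad
cos(theta) = 0.9925
F_eff = 1254 * 0.9925
F_eff = 1244.6529


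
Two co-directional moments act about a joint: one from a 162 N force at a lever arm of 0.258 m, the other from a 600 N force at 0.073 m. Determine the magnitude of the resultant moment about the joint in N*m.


M = F1 * d1 + F2 * d2
M = 162 * 0.258 + 600 * 0.073
M = 41.7960 + 43.8000
M = 85.5960


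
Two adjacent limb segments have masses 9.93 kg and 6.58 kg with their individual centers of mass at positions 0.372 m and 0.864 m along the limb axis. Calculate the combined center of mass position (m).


COM = (m1*x1 + m2*x2) / (m1 + m2)
COM = (9.93*0.372 + 6.58*0.864) / (9.93 + 6.58)
Numerator = 9.3791
Denominator = 16.5100
COM = 0.5681


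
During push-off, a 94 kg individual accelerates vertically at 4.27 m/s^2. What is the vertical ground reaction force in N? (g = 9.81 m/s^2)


GRF = m * (g + a)
GRF = 94 * (9.81 + 4.27)
GRF = 94 * 14.0800
GRF = 1323.5200


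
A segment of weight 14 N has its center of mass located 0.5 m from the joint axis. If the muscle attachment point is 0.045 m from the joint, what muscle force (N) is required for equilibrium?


F_muscle = W * d_load / d_muscle
F_muscle = 14 * 0.5 / 0.045
Numerator = 7.0000
F_muscle = 155.5556


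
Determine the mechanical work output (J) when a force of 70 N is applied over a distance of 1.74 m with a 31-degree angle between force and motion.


W = F * d * cos(theta)
theta = 31 deg = 0.5411 rad
cos(theta) = 0.8572
W = 70 * 1.74 * 0.8572
W = 104.4030


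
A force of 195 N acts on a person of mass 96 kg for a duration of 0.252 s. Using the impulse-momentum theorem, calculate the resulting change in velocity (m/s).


J = F * dt = 195 * 0.252 = 49.1400 N*s
delta_v = J / m
delta_v = 49.1400 / 96
delta_v = 0.5119


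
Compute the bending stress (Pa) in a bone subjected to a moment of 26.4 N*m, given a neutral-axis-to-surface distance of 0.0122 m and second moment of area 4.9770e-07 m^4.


sigma = M * c / I
sigma = 26.4 * 0.0122 / 4.9770e-07
M * c = 0.3221
sigma = 647136.8294


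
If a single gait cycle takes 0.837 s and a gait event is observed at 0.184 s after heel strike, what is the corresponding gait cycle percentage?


pct = (event_time / cycle_time) * 100
pct = (0.184 / 0.837) * 100
ratio = 0.2198
pct = 21.9833


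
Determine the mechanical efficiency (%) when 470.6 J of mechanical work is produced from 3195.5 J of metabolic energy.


eta = (W_mech / E_meta) * 100
eta = (470.6 / 3195.5) * 100
ratio = 0.1473
eta = 14.7270


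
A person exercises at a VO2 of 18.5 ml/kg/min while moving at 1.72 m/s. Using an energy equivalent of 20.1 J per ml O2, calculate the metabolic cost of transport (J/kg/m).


Power per kg = VO2 * 20.1 / 60
Power per kg = 18.5 * 20.1 / 60 = 6.1975 W/kg
Cost = power_per_kg / speed
Cost = 6.1975 / 1.72
Cost = 3.6032


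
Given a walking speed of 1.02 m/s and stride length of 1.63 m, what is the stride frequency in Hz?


f = v / stride_length
f = 1.02 / 1.63
f = 0.6258


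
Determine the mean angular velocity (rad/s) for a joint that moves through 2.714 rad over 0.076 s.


omega = delta_theta / delta_t
omega = 2.714 / 0.076
omega = 35.7105


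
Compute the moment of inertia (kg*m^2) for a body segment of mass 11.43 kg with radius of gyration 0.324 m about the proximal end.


I = m * k^2
I = 11.43 * 0.324^2
k^2 = 0.1050
I = 1.1999


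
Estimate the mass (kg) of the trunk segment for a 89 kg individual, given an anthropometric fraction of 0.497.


m_segment = body_mass * fraction
m_segment = 89 * 0.497
m_segment = 44.2330


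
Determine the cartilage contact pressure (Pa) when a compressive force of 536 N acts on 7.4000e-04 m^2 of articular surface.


P = F / A
P = 536 / 7.4000e-04
P = 724324.3243


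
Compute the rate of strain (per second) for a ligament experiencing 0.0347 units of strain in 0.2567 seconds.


strain_rate = delta_strain / delta_t
strain_rate = 0.0347 / 0.2567
strain_rate = 0.1352


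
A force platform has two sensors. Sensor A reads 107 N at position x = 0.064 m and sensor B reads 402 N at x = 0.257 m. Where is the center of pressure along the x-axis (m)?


COP_x = (F1*x1 + F2*x2) / (F1 + F2)
COP_x = (107*0.064 + 402*0.257) / (107 + 402)
Numerator = 110.1620
Denominator = 509
COP_x = 0.2164


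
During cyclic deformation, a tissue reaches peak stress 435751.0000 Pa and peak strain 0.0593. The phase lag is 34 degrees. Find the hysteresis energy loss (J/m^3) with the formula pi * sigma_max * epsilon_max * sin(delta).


E_loss = pi * sigma_max * epsilon_max * sin(delta)
delta = 34 deg = 0.5934 rad
sin(delta) = 0.5592
E_loss = pi * 435751.0000 * 0.0593 * 0.5592
E_loss = 45394.6435


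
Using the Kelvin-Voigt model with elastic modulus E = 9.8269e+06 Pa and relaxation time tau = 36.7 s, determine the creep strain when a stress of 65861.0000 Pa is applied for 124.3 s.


epsilon(t) = (sigma/E) * (1 - exp(-t/tau))
sigma/E = 65861.0000 / 9.8269e+06 = 0.0067
exp(-t/tau) = exp(-124.3 / 36.7) = 0.0338
epsilon = 0.0067 * (1 - 0.0338)
epsilon = 0.0065


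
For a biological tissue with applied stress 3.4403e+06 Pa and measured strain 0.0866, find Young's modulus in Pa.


E = stress / strain
E = 3.4403e+06 / 0.0866
E = 3.9726e+07


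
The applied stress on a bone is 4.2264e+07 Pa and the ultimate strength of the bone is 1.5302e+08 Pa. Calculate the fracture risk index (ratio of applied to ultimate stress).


FRI = applied / ultimate
FRI = 4.2264e+07 / 1.5302e+08
FRI = 0.2762


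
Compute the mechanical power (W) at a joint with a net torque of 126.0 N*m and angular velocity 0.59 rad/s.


P = M * omega
P = 126.0 * 0.59
P = 74.3400


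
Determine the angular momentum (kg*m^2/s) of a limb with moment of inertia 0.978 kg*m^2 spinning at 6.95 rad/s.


L = I * omega
L = 0.978 * 6.95
L = 6.7971


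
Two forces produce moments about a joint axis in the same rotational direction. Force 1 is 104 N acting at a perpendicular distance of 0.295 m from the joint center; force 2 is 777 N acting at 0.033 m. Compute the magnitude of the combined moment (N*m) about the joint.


M = F1 * d1 + F2 * d2
M = 104 * 0.295 + 777 * 0.033
M = 30.6800 + 25.6410
M = 56.3210


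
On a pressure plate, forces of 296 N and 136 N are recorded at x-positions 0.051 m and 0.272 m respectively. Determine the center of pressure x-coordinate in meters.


COP_x = (F1*x1 + F2*x2) / (F1 + F2)
COP_x = (296*0.051 + 136*0.272) / (296 + 136)
Numerator = 52.0880
Denominator = 432
COP_x = 0.1206


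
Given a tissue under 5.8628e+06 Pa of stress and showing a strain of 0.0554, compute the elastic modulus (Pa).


E = stress / strain
E = 5.8628e+06 / 0.0554
E = 1.0583e+08


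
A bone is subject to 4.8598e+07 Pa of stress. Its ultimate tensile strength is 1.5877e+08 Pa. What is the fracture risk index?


FRI = applied / ultimate
FRI = 4.8598e+07 / 1.5877e+08
FRI = 0.3061


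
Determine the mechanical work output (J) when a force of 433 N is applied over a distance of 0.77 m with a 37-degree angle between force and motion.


W = F * d * cos(theta)
theta = 37 deg = 0.6458 rad
cos(theta) = 0.7986
W = 433 * 0.77 * 0.7986
W = 266.2731


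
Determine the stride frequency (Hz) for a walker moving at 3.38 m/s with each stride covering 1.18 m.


f = v / stride_length
f = 3.38 / 1.18
f = 2.8644


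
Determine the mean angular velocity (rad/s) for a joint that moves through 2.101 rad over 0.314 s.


omega = delta_theta / delta_t
omega = 2.101 / 0.314
omega = 6.6911


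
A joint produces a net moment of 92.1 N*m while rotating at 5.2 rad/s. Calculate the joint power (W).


P = M * omega
P = 92.1 * 5.2
P = 478.9200


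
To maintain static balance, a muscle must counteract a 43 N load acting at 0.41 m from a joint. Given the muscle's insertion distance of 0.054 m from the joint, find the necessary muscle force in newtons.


F_muscle = W * d_load / d_muscle
F_muscle = 43 * 0.41 / 0.054
Numerator = 17.6300
F_muscle = 326.4815


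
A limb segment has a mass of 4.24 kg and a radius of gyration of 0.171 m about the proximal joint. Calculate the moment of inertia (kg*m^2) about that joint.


I = m * k^2
I = 4.24 * 0.171^2
k^2 = 0.0292
I = 0.1240


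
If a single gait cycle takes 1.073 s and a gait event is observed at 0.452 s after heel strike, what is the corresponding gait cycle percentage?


pct = (event_time / cycle_time) * 100
pct = (0.452 / 1.073) * 100
ratio = 0.4212
pct = 42.1249


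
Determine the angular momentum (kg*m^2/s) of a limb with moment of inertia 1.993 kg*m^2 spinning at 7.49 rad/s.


L = I * omega
L = 1.993 * 7.49
L = 14.9276


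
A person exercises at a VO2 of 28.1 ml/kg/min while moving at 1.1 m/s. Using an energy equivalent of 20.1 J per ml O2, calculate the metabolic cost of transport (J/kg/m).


Power per kg = VO2 * 20.1 / 60
Power per kg = 28.1 * 20.1 / 60 = 9.4135 W/kg
Cost = power_per_kg / speed
Cost = 9.4135 / 1.1
Cost = 8.5577


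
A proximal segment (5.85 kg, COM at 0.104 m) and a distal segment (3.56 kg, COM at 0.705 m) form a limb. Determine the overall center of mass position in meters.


COM = (m1*x1 + m2*x2) / (m1 + m2)
COM = (5.85*0.104 + 3.56*0.705) / (5.85 + 3.56)
Numerator = 3.1182
Denominator = 9.4100
COM = 0.3314


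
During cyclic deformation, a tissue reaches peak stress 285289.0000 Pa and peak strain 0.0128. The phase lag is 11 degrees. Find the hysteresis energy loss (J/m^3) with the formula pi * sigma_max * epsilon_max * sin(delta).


E_loss = pi * sigma_max * epsilon_max * sin(delta)
delta = 11 deg = 0.1920 rad
sin(delta) = 0.1908
E_loss = pi * 285289.0000 * 0.0128 * 0.1908
E_loss = 2188.9897


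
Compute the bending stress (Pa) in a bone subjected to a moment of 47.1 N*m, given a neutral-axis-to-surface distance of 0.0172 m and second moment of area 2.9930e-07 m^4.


sigma = M * c / I
sigma = 47.1 * 0.0172 / 2.9930e-07
M * c = 0.8101
sigma = 2.7067e+06


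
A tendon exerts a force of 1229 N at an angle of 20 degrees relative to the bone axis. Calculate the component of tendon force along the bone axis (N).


F_eff = F_tendon * cos(theta)
theta = 20 deg = 0.3491 rad
cos(theta) = 0.9397
F_eff = 1229 * 0.9397
F_eff = 1154.8822


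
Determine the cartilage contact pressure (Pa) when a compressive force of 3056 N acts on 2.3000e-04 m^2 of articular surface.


P = F / A
P = 3056 / 2.3000e-04
P = 1.3287e+07


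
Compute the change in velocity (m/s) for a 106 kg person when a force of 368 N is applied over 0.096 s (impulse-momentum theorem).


J = F * dt = 368 * 0.096 = 35.3280 N*s
delta_v = J / m
delta_v = 35.3280 / 106
delta_v = 0.3333


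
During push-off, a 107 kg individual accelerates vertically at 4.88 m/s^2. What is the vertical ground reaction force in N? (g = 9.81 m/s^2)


GRF = m * (g + a)
GRF = 107 * (9.81 + 4.88)
GRF = 107 * 14.6900
GRF = 1571.8300


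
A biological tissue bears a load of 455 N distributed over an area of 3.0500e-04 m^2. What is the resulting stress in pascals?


stress = F / A
stress = 455 / 3.0500e-04
stress = 1.4918e+06


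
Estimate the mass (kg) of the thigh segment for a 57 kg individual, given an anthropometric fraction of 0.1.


m_segment = body_mass * fraction
m_segment = 57 * 0.1
m_segment = 5.7000


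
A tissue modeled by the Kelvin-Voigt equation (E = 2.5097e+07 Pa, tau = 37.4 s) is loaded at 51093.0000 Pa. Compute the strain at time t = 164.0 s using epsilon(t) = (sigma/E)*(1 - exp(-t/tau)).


epsilon(t) = (sigma/E) * (1 - exp(-t/tau))
sigma/E = 51093.0000 / 2.5097e+07 = 0.0020
exp(-t/tau) = exp(-164.0 / 37.4) = 0.0125
epsilon = 0.0020 * (1 - 0.0125)
epsilon = 0.0020


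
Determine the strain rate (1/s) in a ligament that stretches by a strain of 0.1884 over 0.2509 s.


strain_rate = delta_strain / delta_t
strain_rate = 0.1884 / 0.2509
strain_rate = 0.7509


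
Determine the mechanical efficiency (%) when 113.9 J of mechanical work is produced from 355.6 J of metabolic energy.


eta = (W_mech / E_meta) * 100
eta = (113.9 / 355.6) * 100
ratio = 0.3203
eta = 32.0304


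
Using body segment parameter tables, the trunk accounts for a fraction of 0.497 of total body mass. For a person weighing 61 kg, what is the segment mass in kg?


m_segment = body_mass * fraction
m_segment = 61 * 0.497
m_segment = 30.3170


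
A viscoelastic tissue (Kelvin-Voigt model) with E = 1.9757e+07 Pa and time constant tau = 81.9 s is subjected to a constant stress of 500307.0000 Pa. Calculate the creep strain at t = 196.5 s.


epsilon(t) = (sigma/E) * (1 - exp(-t/tau))
sigma/E = 500307.0000 / 1.9757e+07 = 0.0253
exp(-t/tau) = exp(-196.5 / 81.9) = 0.0908
epsilon = 0.0253 * (1 - 0.0908)
epsilon = 0.0230


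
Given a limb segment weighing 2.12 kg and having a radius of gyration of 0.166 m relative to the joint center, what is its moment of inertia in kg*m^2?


I = m * k^2
I = 2.12 * 0.166^2
k^2 = 0.0276
I = 0.0584


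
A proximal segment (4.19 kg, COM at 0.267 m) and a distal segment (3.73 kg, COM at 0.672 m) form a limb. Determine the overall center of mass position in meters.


COM = (m1*x1 + m2*x2) / (m1 + m2)
COM = (4.19*0.267 + 3.73*0.672) / (4.19 + 3.73)
Numerator = 3.6253
Denominator = 7.9200
COM = 0.4577


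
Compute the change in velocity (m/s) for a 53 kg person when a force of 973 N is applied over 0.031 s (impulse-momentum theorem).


J = F * dt = 973 * 0.031 = 30.1630 N*s
delta_v = J / m
delta_v = 30.1630 / 53
delta_v = 0.5691


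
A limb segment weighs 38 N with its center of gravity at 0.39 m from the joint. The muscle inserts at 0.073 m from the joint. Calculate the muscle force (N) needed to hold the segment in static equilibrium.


F_muscle = W * d_load / d_muscle
F_muscle = 38 * 0.39 / 0.073
Numerator = 14.8200
F_muscle = 203.0137


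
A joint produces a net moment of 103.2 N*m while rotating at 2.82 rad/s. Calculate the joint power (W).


P = M * omega
P = 103.2 * 2.82
P = 291.0240


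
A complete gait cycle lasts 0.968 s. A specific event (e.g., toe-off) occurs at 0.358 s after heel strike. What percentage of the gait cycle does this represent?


pct = (event_time / cycle_time) * 100
pct = (0.358 / 0.968) * 100
ratio = 0.3698
pct = 36.9835


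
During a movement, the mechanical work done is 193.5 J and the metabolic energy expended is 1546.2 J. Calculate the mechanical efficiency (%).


eta = (W_mech / E_meta) * 100
eta = (193.5 / 1546.2) * 100
ratio = 0.1251
eta = 12.5146


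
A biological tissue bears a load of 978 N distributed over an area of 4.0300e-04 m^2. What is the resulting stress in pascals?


stress = F / A
stress = 978 / 4.0300e-04
stress = 2.4268e+06


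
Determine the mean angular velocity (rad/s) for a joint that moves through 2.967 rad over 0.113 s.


omega = delta_theta / delta_t
omega = 2.967 / 0.113
omega = 26.2566


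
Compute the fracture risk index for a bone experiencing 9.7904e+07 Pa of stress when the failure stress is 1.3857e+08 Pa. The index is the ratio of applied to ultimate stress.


FRI = applied / ultimate
FRI = 9.7904e+07 / 1.3857e+08
FRI = 0.7065


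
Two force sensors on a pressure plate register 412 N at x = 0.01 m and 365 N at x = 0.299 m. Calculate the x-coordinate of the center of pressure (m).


COP_x = (F1*x1 + F2*x2) / (F1 + F2)
COP_x = (412*0.01 + 365*0.299) / (412 + 365)
Numerator = 113.2550
Denominator = 777
COP_x = 0.1458


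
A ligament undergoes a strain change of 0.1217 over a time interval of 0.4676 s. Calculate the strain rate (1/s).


strain_rate = delta_strain / delta_t
strain_rate = 0.1217 / 0.4676
strain_rate = 0.2603


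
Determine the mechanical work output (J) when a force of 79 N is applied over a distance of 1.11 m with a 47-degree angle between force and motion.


W = F * d * cos(theta)
theta = 47 deg = 0.8203 rad
cos(theta) = 0.6820
W = 79 * 1.11 * 0.6820
W = 59.8044


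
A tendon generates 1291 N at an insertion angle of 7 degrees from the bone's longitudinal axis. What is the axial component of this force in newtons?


F_eff = F_tendon * cos(theta)
theta = 7 deg = 0.1222 rad
cos(theta) = 0.9925
F_eff = 1291 * 0.9925
F_eff = 1281.3771


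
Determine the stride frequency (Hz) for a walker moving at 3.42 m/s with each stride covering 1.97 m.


f = v / stride_length
f = 3.42 / 1.97
f = 1.7360


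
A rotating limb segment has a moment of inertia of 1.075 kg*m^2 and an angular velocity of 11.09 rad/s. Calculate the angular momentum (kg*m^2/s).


L = I * omega
L = 1.075 * 11.09
L = 11.9217


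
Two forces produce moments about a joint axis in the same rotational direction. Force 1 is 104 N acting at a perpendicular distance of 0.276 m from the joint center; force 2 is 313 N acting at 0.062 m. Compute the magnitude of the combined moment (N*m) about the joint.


M = F1 * d1 + F2 * d2
M = 104 * 0.276 + 313 * 0.062
M = 28.7040 + 19.4060
M = 48.1100


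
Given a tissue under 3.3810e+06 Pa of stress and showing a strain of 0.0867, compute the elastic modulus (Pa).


E = stress / strain
E = 3.3810e+06 / 0.0867
E = 3.8997e+07


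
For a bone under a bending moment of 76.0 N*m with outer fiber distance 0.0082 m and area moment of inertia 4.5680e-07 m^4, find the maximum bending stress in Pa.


sigma = M * c / I
sigma = 76.0 * 0.0082 / 4.5680e-07
M * c = 0.6232
sigma = 1.3643e+06


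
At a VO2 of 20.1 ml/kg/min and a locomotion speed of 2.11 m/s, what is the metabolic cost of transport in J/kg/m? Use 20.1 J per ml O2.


Power per kg = VO2 * 20.1 / 60
Power per kg = 20.1 * 20.1 / 60 = 6.7335 W/kg
Cost = power_per_kg / speed
Cost = 6.7335 / 2.11
Cost = 3.1912


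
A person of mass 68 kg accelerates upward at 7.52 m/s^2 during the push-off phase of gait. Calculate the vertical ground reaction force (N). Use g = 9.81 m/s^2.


GRF = m * (g + a)
GRF = 68 * (9.81 + 7.52)
GRF = 68 * 17.3300
GRF = 1178.4400


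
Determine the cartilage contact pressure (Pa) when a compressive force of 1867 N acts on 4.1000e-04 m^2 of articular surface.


P = F / A
P = 1867 / 4.1000e-04
P = 4.5537e+06


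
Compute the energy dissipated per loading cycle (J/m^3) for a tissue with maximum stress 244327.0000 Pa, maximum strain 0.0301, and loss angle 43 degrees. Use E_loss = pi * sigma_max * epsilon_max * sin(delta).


E_loss = pi * sigma_max * epsilon_max * sin(delta)
delta = 43 deg = 0.7505 rad
sin(delta) = 0.6820
E_loss = pi * 244327.0000 * 0.0301 * 0.6820
E_loss = 15756.9139


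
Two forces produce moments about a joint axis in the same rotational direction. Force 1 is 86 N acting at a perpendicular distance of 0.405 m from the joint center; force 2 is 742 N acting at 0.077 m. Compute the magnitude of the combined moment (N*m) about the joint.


M = F1 * d1 + F2 * d2
M = 86 * 0.405 + 742 * 0.077
M = 34.8300 + 57.1340
M = 91.9640


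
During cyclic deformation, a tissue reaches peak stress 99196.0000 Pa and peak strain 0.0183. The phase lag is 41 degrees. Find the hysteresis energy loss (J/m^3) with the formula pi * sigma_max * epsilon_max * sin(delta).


E_loss = pi * sigma_max * epsilon_max * sin(delta)
delta = 41 deg = 0.7156 rad
sin(delta) = 0.6561
E_loss = pi * 99196.0000 * 0.0183 * 0.6561
E_loss = 3741.4336


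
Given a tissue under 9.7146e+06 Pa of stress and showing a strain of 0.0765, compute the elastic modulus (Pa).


E = stress / strain
E = 9.7146e+06 / 0.0765
E = 1.2699e+08


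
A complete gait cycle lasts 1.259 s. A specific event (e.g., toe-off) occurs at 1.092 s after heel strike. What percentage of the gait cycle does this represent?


pct = (event_time / cycle_time) * 100
pct = (1.092 / 1.259) * 100
ratio = 0.8674
pct = 86.7355


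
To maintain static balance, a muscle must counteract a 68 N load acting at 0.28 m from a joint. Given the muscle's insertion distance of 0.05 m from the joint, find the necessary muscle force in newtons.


F_muscle = W * d_load / d_muscle
F_muscle = 68 * 0.28 / 0.05
Numerator = 19.0400
F_muscle = 380.8000


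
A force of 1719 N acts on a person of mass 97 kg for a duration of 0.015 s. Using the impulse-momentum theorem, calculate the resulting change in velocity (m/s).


J = F * dt = 1719 * 0.015 = 25.7850 N*s
delta_v = J / m
delta_v = 25.7850 / 97
delta_v = 0.2658


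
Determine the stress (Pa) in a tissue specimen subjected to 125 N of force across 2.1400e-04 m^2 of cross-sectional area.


stress = F / A
stress = 125 / 2.1400e-04
stress = 584112.1495


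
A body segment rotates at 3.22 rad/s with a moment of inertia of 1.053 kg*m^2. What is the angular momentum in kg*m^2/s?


L = I * omega
L = 1.053 * 3.22
L = 3.3907


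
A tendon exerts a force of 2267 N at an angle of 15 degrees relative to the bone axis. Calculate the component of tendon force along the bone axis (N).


F_eff = F_tendon * cos(theta)
theta = 15 deg = 0.2618 rad
cos(theta) = 0.9659
F_eff = 2267 * 0.9659
F_eff = 2189.7538


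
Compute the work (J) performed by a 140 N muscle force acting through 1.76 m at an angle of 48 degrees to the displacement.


W = F * d * cos(theta)
theta = 48 deg = 0.8378 rad
cos(theta) = 0.6691
W = 140 * 1.76 * 0.6691
W = 164.8738


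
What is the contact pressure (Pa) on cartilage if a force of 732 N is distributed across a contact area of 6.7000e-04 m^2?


P = F / A
P = 732 / 6.7000e-04
P = 1.0925e+06


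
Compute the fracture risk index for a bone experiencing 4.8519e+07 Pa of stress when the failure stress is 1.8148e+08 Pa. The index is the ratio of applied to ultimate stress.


FRI = applied / ultimate
FRI = 4.8519e+07 / 1.8148e+08
FRI = 0.2674
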